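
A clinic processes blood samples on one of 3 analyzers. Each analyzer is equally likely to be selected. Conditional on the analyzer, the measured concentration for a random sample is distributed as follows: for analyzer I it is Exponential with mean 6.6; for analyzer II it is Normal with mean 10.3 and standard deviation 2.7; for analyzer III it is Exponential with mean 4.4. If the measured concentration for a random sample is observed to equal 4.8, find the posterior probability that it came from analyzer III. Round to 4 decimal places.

0.4541

Likelihoods f(4.8 | ·): I: 0.0732159; II: 0.0185562; III: 0.0763434.
Posterior ∝ prior × likelihood. Numerator for III: 0.333333·0.0763434 = 0.0254478.
Normalizing constant: 0.333333·0.0732159 + 0.333333·0.0185562 + 0.333333·0.0763434 = 0.0560385.
P(III | observation) = 0.0254478 / 0.0560385 = 0.454113.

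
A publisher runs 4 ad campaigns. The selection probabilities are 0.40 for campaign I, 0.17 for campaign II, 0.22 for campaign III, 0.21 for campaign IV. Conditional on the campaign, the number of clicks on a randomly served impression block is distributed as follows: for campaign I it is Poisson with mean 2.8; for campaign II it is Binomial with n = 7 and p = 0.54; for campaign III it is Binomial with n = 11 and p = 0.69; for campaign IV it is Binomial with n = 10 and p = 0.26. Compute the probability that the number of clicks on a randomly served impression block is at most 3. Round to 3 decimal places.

Conditional on each campaign, P(X ≤ 3): I: 0.691937; II: 0.413058; III: 0.00538009; IV: 0.752065.
By total probability, P(X ≤ 3) = 0.4·0.691937 + 0.17·0.413058 + 0.22·0.00538009 + 0.21·0.752065 = 0.506112.

0.506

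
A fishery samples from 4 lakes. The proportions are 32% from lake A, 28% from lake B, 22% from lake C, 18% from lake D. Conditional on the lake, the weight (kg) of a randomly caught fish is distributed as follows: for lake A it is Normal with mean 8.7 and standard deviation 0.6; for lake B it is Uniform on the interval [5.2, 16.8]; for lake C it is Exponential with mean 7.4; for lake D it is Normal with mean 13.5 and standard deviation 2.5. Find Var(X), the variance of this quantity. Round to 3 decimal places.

20.934

Per component, A: μ=8.7, E[X²]=76.05; B: μ=11, E[X²]=132.213; C: μ=7.4, E[X²]=109.52; D: μ=13.5, E[X²]=188.5.
E[X] = 0.32·8.7 + 0.28·11 + 0.22·7.4 + 0.18·13.5 = 9.922.
E[X²] = 0.32·76.05 + 0.28·132.213 + 0.22·109.52 + 0.18·188.5 = 119.38.
Var(X) = E[X²] − (E[X])² = 119.38 − 98.4461 = 20.934.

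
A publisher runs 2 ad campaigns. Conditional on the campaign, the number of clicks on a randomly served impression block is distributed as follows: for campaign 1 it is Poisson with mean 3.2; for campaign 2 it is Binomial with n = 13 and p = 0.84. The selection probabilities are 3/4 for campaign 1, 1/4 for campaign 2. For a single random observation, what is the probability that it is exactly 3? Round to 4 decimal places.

0.1670

Conditional on each campaign, P(X = 3): 1: 0.222616; 2: 1.86382e-06.
By total probability, P(X = 3) = 0.75·0.222616 + 0.25·1.86382e-06 = 0.166962.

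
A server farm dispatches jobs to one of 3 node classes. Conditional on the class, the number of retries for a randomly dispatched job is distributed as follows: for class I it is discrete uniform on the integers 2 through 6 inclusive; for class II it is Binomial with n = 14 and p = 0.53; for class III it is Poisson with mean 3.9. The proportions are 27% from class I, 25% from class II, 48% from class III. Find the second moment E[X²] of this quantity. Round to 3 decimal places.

For each component E[X²] = Var + (mean)², giving I: 18; II: 58.5438; III: 19.11.
Overall E[X²] = 0.27·18 + 0.25·58.5438 + 0.48·19.11 = 28.6687.

28.669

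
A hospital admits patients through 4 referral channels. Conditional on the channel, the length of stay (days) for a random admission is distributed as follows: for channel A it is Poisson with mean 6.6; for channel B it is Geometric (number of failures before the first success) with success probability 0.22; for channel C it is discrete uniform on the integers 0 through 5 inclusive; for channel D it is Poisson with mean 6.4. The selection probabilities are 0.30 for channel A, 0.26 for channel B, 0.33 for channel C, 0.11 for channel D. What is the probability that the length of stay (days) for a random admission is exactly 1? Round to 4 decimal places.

Conditional on each channel, P(X = 1): A: 0.00897843; B: 0.1716; C: 0.166667; D: 0.010634.
By total probability, P(X = 1) = 0.3·0.00897843 + 0.26·0.1716 + 0.33·0.166667 + 0.11·0.010634 = 0.103479.

0.1035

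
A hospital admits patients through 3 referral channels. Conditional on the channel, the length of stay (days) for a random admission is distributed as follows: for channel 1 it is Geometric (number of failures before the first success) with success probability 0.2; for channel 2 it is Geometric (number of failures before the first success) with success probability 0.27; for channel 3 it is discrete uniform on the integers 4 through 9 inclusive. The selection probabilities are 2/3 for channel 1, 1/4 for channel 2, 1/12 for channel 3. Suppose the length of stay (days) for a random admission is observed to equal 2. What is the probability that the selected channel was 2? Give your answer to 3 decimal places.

Likelihoods P(X=2 | ·): 1: 0.128; 2: 0.143883; 3: 0.
Posterior ∝ prior × likelihood. Numerator for 2: 0.25·0.143883 = 0.0359707.
Normalizing constant: 0.666667·0.128 + 0.25·0.143883 + 0.0833333·0 = 0.121304.
P(2 | observation) = 0.0359707 / 0.121304 = 0.296534.

0.297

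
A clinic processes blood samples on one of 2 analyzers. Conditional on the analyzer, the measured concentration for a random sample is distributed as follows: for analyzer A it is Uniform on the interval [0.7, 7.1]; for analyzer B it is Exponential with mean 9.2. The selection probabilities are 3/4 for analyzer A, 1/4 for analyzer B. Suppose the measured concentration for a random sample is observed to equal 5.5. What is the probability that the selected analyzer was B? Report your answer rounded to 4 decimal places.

0.1131

Likelihoods f(5.5 | ·): A: 0.15625; B: 0.0597833.
Posterior ∝ prior × likelihood. Numerator for B: 0.25·0.0597833 = 0.0149458.
Normalizing constant: 0.75·0.15625 + 0.25·0.0597833 = 0.132133.
P(B | observation) = 0.0149458 / 0.132133 = 0.113112.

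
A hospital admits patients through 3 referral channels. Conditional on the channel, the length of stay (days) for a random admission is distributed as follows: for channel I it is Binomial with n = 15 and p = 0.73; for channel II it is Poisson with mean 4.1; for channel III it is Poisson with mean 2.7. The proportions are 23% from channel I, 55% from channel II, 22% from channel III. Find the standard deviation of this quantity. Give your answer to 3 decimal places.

3.626

Per component, I: μ=10.95, E[X²]=122.859; II: μ=4.1, E[X²]=20.91; III: μ=2.7, E[X²]=9.99.
E[X] = 0.23·10.95 + 0.55·4.1 + 0.22·2.7 = 5.3675.
E[X²] = 0.23·122.859 + 0.55·20.91 + 0.22·9.99 = 41.9559.
Var(X) = E[X²] − (E[X])² = 41.9559 − 28.8101 = 13.1458.
SD(X) = √13.1458 = 3.62572.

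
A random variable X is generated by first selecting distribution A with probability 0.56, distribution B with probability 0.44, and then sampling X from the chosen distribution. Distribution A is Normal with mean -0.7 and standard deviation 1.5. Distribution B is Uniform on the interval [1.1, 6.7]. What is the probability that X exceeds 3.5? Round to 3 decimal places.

0.253

Conditional on each component, P(X > 3.5): A: 0.00255513; B: 0.571429.
By total probability, P(X > 3.5) = 0.56·0.00255513 + 0.44·0.571429 = 0.252859.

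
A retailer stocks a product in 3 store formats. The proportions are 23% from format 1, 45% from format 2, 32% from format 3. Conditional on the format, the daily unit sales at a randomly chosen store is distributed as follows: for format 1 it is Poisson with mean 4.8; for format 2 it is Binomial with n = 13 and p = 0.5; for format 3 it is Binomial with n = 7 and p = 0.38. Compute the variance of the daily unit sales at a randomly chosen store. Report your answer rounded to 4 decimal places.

5.8538

Per component, 1: μ=4.8, E[X²]=27.84; 2: μ=6.5, E[X²]=45.5; 3: μ=2.66, E[X²]=8.7248.
E[X] = 0.23·4.8 + 0.45·6.5 + 0.32·2.66 = 4.8802.
E[X²] = 0.23·27.84 + 0.45·45.5 + 0.32·8.7248 = 29.6701.
Var(X) = E[X²] − (E[X])² = 29.6701 − 23.8164 = 5.85378.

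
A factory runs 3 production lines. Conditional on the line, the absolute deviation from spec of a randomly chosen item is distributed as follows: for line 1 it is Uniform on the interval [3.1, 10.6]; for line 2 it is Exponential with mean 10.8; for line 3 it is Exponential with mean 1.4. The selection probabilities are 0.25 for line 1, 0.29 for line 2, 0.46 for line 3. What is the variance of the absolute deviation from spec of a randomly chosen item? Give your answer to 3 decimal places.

52.233

Per component, 1: μ=6.85, E[X²]=51.61; 2: μ=10.8, E[X²]=233.28; 3: μ=1.4, E[X²]=3.92.
E[X] = 0.25·6.85 + 0.29·10.8 + 0.46·1.4 = 5.4885.
E[X²] = 0.25·51.61 + 0.29·233.28 + 0.46·3.92 = 82.3569.
Var(X) = E[X²] − (E[X])² = 82.3569 − 30.1236 = 52.2333.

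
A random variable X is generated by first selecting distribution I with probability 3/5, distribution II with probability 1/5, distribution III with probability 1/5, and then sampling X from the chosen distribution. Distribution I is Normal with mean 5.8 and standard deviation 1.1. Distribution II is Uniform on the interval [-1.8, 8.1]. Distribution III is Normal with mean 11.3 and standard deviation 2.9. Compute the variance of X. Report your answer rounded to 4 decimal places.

11.1711

Per component, I: μ=5.8, E[X²]=34.85; II: μ=3.15, E[X²]=18.09; III: μ=11.3, E[X²]=136.1.
E[X] = 0.6·5.8 + 0.2·3.15 + 0.2·11.3 = 6.37.
E[X²] = 0.6·34.85 + 0.2·18.09 + 0.2·136.1 = 51.748.
Var(X) = E[X²] − (E[X])² = 51.748 − 40.5769 = 11.1711.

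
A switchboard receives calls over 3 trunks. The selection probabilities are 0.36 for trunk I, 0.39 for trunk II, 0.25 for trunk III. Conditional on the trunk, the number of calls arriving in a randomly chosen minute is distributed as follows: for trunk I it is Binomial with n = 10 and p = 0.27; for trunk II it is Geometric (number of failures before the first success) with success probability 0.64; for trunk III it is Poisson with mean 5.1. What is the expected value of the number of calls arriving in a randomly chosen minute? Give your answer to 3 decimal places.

Component means — I: 2.7; II: 0.5625; III: 5.1.
E[X] = 0.36·2.7 + 0.39·0.5625 + 0.25·5.1 = 2.46637.

2.466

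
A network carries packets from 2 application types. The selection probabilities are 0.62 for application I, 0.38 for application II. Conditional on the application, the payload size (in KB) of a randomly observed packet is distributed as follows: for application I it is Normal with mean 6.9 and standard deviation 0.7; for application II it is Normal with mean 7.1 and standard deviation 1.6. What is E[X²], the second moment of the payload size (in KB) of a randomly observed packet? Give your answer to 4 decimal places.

For each component E[X²] = Var + (mean)², giving I: 48.1; II: 52.97.
Overall E[X²] = 0.62·48.1 + 0.38·52.97 = 49.9506.

49.9506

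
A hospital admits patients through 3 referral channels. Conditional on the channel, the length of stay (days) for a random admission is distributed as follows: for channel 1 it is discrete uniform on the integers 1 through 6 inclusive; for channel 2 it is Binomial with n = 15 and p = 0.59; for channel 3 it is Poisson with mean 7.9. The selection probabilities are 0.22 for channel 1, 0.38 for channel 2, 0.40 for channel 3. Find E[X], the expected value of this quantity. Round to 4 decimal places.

7.2930

Component means — 1: 3.5; 2: 8.85; 3: 7.9.
E[X] = 0.22·3.5 + 0.38·8.85 + 0.4·7.9 = 7.293.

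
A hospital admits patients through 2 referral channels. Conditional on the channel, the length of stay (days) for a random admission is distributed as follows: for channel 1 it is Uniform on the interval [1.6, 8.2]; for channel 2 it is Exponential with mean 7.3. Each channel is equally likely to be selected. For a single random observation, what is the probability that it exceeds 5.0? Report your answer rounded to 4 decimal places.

0.4945

Conditional on each channel, P(X > 5.0): 1: 0.484848; 2: 0.504125.
By total probability, P(X > 5.0) = 0.5·0.484848 + 0.5·0.504125 = 0.494487.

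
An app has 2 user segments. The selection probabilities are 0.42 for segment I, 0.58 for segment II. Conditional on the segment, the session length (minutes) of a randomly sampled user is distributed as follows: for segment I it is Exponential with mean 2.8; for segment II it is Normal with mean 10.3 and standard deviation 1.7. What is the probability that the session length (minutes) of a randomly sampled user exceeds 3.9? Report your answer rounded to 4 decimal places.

Conditional on each segment, P(X > 3.9): I: 0.248365; II: 0.999917.
By total probability, P(X > 3.9) = 0.42·0.248365 + 0.58·0.999917 = 0.684265.

0.6843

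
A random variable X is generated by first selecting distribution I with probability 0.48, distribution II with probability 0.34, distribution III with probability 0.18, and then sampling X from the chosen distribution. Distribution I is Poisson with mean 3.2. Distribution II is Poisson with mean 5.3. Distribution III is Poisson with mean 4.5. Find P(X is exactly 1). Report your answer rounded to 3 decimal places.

0.081

Conditional on each component, P(X = 1): I: 0.130439; II: 0.0264554; III: 0.0499905.
By total probability, P(X = 1) = 0.48·0.130439 + 0.34·0.0264554 + 0.18·0.0499905 = 0.0806039.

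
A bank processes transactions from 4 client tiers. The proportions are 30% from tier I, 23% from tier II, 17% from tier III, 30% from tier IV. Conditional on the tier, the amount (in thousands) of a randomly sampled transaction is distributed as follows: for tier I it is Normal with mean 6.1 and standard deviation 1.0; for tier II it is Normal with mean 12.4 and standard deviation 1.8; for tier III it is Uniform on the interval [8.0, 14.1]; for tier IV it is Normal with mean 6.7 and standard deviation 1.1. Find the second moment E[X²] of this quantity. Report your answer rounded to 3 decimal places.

82.688

For each component E[X²] = Var + (mean)², giving I: 38.21; II: 157; III: 125.203; IV: 46.1.
Overall E[X²] = 0.3·38.21 + 0.23·157 + 0.17·125.203 + 0.3·46.1 = 82.6876.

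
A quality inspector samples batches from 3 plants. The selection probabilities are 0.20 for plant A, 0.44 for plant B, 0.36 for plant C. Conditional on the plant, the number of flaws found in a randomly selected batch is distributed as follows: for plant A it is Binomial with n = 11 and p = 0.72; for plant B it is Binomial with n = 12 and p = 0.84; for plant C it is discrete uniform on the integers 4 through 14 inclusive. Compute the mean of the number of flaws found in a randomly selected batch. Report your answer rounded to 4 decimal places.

Component means — A: 7.92; B: 10.08; C: 9.
E[X] = 0.2·7.92 + 0.44·10.08 + 0.36·9 = 9.2592.

9.2592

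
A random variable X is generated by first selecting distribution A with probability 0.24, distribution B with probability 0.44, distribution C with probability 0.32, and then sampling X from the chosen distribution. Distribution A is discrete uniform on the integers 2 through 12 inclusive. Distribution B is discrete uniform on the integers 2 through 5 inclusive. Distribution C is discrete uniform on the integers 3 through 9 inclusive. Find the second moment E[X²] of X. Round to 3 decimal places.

For each component E[X²] = Var + (mean)², giving A: 59; B: 13.5; C: 40.
Overall E[X²] = 0.24·59 + 0.44·13.5 + 0.32·40 = 32.9.

32.900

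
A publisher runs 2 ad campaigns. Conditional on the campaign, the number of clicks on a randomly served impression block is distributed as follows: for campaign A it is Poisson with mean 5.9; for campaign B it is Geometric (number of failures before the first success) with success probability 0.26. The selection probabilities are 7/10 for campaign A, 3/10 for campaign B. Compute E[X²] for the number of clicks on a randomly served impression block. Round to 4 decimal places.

For each component E[X²] = Var + (mean)², giving A: 40.71; B: 19.0473.
Overall E[X²] = 0.7·40.71 + 0.3·19.0473 = 34.2112.

34.2112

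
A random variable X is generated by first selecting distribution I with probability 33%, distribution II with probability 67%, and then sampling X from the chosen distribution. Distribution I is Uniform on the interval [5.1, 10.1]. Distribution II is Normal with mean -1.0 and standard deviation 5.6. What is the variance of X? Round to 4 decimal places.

Per component, I: μ=7.6, E[X²]=59.8433; II: μ=-1, E[X²]=32.36.
E[X] = 0.33·7.6 + 0.67·-1 = 1.838.
E[X²] = 0.33·59.8433 + 0.67·32.36 = 41.4295.
Var(X) = E[X²] − (E[X])² = 41.4295 − 3.37824 = 38.0513.

38.0513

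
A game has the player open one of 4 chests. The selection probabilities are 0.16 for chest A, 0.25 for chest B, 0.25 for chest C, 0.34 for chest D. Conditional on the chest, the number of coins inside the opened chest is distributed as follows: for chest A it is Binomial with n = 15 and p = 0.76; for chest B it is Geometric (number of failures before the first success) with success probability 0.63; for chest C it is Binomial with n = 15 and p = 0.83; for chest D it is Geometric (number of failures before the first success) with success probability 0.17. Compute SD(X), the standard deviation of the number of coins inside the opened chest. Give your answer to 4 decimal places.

5.7643

Per component, A: μ=11.4, E[X²]=132.696; B: μ=0.587302, E[X²]=1.27715; C: μ=12.45, E[X²]=157.119; D: μ=4.88235, E[X²]=52.5571.
E[X] = 0.16·11.4 + 0.25·0.587302 + 0.25·12.45 + 0.34·4.88235 = 6.74333.
E[X²] = 0.16·132.696 + 0.25·1.27715 + 0.25·157.119 + 0.34·52.5571 = 78.6998.
Var(X) = E[X²] − (E[X])² = 78.6998 − 45.4724 = 33.2274.
SD(X) = √33.2274 = 5.76432.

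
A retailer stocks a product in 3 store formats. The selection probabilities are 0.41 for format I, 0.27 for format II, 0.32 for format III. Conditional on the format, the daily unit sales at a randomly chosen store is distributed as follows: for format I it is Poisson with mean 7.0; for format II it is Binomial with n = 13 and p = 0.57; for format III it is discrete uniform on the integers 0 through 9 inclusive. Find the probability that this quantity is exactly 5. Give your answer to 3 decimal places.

0.109

Conditional on each format, P(X = 5): I: 0.127717; II: 0.0905108; III: 0.1.
By total probability, P(X = 5) = 0.41·0.127717 + 0.27·0.0905108 + 0.32·0.1 = 0.108802.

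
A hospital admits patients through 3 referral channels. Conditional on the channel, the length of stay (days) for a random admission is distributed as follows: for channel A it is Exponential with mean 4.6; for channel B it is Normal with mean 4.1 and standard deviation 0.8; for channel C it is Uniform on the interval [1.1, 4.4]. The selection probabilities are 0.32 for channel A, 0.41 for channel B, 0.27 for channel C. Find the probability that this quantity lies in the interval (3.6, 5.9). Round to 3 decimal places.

Conditional on each channel, P(3.6 < X < 5.9): A: 0.179899; B: 0.72179; C: 0.242424.
By total probability, P(3.6 < X < 5.9) = 0.32·0.179899 + 0.41·0.72179 + 0.27·0.242424 = 0.418956.

0.419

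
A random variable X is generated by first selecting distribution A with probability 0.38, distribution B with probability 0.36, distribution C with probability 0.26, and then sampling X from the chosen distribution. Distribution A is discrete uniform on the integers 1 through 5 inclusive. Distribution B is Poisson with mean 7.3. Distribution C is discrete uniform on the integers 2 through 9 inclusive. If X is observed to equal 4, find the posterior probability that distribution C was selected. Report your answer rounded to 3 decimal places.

0.237

Likelihoods P(X=4 | ·): A: 0.2; B: 0.0799338; C: 0.125.
Posterior ∝ prior × likelihood. Numerator for C: 0.26·0.125 = 0.0325.
Normalizing constant: 0.38·0.2 + 0.36·0.0799338 + 0.26·0.125 = 0.137276.
P(C | observation) = 0.0325 / 0.137276 = 0.236749.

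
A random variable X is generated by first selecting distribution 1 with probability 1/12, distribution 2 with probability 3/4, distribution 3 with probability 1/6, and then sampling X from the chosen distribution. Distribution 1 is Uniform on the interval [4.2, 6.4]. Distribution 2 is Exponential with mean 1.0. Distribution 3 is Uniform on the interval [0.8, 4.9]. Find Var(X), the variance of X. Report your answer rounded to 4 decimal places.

2.6839

Per component, 1: μ=5.3, E[X²]=28.4933; 2: μ=1, E[X²]=2; 3: μ=2.85, E[X²]=9.52333.
E[X] = 0.0833333·5.3 + 0.75·1 + 0.166667·2.85 = 1.66667.
E[X²] = 0.0833333·28.4933 + 0.75·2 + 0.166667·9.52333 = 5.46167.
Var(X) = E[X²] − (E[X])² = 5.46167 − 2.77778 = 2.68389.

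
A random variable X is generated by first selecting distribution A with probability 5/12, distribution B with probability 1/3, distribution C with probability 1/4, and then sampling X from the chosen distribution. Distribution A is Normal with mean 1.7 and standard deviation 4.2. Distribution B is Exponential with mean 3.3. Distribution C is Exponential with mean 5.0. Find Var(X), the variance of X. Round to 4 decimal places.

18.9608

Per component, A: μ=1.7, E[X²]=20.53; B: μ=3.3, E[X²]=21.78; C: μ=5, E[X²]=50.
E[X] = 0.416667·1.7 + 0.333333·3.3 + 0.25·5 = 3.05833.
E[X²] = 0.416667·20.53 + 0.333333·21.78 + 0.25·50 = 28.3142.
Var(X) = E[X²] − (E[X])² = 28.3142 − 9.3534 = 18.9608.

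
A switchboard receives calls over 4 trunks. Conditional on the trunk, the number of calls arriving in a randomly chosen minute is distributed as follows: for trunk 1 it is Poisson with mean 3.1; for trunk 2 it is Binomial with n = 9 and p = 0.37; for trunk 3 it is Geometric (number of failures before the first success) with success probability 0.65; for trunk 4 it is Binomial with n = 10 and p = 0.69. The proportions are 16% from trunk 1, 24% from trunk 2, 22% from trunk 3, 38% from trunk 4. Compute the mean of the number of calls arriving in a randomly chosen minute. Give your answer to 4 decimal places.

Component means — 1: 3.1; 2: 3.33; 3: 0.538462; 4: 6.9.
E[X] = 0.16·3.1 + 0.24·3.33 + 0.22·0.538462 + 0.38·6.9 = 4.03566.

4.0357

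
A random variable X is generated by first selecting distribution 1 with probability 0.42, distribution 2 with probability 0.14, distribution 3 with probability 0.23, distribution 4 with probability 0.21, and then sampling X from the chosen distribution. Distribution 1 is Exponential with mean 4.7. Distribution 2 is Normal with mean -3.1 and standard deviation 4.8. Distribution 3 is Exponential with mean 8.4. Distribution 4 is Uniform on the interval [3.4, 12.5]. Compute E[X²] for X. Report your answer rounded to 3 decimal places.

70.306

For each component E[X²] = Var + (mean)², giving 1: 44.18; 2: 32.65; 3: 141.12; 4: 70.1033.
Overall E[X²] = 0.42·44.18 + 0.14·32.65 + 0.23·141.12 + 0.21·70.1033 = 70.3059.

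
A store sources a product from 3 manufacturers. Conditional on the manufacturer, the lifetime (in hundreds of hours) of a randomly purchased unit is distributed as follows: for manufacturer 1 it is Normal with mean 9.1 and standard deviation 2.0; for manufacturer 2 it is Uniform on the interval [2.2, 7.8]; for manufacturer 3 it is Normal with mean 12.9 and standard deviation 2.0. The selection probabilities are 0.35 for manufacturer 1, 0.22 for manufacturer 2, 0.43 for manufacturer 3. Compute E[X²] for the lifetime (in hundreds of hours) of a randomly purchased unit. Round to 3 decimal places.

For each component E[X²] = Var + (mean)², giving 1: 86.81; 2: 27.6133; 3: 170.41.
Overall E[X²] = 0.35·86.81 + 0.22·27.6133 + 0.43·170.41 = 109.735.

109.735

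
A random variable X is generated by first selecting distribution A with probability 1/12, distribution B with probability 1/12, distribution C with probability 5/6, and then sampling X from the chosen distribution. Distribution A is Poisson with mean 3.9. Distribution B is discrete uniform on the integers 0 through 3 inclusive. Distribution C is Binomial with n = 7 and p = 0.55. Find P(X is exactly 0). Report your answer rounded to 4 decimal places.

0.0256

Conditional on each component, P(X = 0): A: 0.0202419; B: 0.25; C: 0.00373669.
By total probability, P(X = 0) = 0.0833333·0.0202419 + 0.0833333·0.25 + 0.833333·0.00373669 = 0.0256341.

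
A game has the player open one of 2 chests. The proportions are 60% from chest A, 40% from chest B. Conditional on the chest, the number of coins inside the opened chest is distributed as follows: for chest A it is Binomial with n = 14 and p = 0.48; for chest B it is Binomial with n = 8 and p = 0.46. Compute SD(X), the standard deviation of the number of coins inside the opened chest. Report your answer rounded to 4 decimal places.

2.2604

Per component, A: μ=6.72, E[X²]=48.6528; B: μ=3.68, E[X²]=15.5296.
E[X] = 0.6·6.72 + 0.4·3.68 = 5.504.
E[X²] = 0.6·48.6528 + 0.4·15.5296 = 35.4035.
Var(X) = E[X²] − (E[X])² = 35.4035 − 30.294 = 5.1095.
SD(X) = √5.1095 = 2.26042.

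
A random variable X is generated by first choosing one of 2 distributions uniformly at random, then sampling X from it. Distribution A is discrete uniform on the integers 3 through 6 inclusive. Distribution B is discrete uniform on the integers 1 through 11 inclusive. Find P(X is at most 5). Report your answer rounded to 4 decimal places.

Conditional on each component, P(X ≤ 5): A: 0.75; B: 0.454545.
By total probability, P(X ≤ 5) = 0.5·0.75 + 0.5·0.454545 = 0.602273.

0.6023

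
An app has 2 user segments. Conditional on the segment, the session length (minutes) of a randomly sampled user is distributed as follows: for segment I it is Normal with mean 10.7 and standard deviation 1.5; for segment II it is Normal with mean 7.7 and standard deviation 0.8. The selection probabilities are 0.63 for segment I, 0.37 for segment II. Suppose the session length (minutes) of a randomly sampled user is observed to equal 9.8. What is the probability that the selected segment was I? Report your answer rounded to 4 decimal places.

0.9596

Likelihoods f(9.8 | ·): I: 0.22215; II: 0.0159052.
Posterior ∝ prior × likelihood. Numerator for I: 0.63·0.22215 = 0.139954.
Normalizing constant: 0.63·0.22215 + 0.37·0.0159052 = 0.145839.
P(I | observation) = 0.139954 / 0.145839 = 0.959648.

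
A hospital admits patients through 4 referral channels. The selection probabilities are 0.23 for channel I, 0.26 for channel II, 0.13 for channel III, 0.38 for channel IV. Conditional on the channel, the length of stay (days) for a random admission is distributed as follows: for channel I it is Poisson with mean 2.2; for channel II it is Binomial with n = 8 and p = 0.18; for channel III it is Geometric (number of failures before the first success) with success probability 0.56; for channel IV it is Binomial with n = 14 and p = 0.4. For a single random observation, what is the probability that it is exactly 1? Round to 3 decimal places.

Conditional on each channel, P(X = 1): I: 0.243767; II: 0.358971; III: 0.2464; IV: 0.00731399.
By total probability, P(X = 1) = 0.23·0.243767 + 0.26·0.358971 + 0.13·0.2464 + 0.38·0.00731399 = 0.18421.

0.184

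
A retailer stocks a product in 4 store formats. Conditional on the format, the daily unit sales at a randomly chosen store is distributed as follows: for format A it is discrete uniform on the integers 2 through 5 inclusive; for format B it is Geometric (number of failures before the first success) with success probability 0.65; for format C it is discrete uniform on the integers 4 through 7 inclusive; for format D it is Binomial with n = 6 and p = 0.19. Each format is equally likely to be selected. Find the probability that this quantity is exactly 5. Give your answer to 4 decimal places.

0.1262

Conditional on each format, P(X = 5): A: 0.25; B: 0.00341392; C: 0.25; D: 0.00120338.
By total probability, P(X = 5) = 0.25·0.25 + 0.25·0.00341392 + 0.25·0.25 + 0.25·0.00120338 = 0.126154.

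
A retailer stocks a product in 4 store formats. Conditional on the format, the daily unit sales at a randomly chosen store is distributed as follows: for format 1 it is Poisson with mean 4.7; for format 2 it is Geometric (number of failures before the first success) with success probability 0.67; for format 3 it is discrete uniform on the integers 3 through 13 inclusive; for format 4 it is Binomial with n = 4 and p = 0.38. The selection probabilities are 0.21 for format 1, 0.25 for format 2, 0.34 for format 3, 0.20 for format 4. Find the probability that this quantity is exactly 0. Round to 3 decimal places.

0.199

Conditional on each format, P(X = 0): 1: 0.00909528; 2: 0.67; 3: 0; 4: 0.147763.
By total probability, P(X = 0) = 0.21·0.00909528 + 0.25·0.67 + 0.34·0 + 0.2·0.147763 = 0.198963.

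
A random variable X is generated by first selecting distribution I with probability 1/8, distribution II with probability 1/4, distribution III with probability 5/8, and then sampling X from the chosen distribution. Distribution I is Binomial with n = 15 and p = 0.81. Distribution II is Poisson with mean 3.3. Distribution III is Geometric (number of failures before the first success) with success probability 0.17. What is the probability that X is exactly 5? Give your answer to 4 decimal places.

0.0719

Conditional on each component, P(X = 5): I: 6.41973e-05; II: 0.120286; III: 0.0669637.
By total probability, P(X = 5) = 0.125·6.41973e-05 + 0.25·0.120286 + 0.625·0.0669637 = 0.0719319.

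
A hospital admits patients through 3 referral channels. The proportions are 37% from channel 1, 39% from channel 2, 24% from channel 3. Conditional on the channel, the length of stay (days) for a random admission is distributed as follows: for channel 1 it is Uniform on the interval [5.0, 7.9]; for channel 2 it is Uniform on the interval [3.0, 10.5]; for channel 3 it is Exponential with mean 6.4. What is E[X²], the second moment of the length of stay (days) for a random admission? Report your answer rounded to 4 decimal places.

For each component E[X²] = Var + (mean)², giving 1: 42.3033; 2: 50.25; 3: 81.92.
Overall E[X²] = 0.37·42.3033 + 0.39·50.25 + 0.24·81.92 = 54.9105.

54.9105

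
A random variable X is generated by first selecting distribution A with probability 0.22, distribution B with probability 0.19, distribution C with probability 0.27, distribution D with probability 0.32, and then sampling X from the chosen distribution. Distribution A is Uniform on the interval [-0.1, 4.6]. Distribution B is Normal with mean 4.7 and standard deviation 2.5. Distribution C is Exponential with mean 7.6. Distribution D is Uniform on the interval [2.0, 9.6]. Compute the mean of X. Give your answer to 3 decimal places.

Component means — A: 2.25; B: 4.7; C: 7.6; D: 5.8.
E[X] = 0.22·2.25 + 0.19·4.7 + 0.27·7.6 + 0.32·5.8 = 5.296.

5.296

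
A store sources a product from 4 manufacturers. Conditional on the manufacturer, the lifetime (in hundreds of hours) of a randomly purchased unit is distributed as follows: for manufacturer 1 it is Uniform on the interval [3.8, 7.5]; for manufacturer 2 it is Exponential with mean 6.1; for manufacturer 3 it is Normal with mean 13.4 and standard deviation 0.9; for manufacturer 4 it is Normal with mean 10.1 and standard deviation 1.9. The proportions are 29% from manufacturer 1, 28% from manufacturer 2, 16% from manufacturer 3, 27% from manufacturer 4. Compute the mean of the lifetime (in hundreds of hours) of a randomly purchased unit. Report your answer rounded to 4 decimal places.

8.2175

Component means — 1: 5.65; 2: 6.1; 3: 13.4; 4: 10.1.
E[X] = 0.29·5.65 + 0.28·6.1 + 0.16·13.4 + 0.27·10.1 = 8.2175.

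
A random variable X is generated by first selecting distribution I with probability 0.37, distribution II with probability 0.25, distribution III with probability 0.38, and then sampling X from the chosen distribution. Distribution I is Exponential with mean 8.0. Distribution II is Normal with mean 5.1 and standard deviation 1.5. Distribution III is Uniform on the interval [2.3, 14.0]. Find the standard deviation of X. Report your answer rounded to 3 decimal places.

Per component, I: μ=8, E[X²]=128; II: μ=5.1, E[X²]=28.26; III: μ=8.15, E[X²]=77.83.
E[X] = 0.37·8 + 0.25·5.1 + 0.38·8.15 = 7.332.
E[X²] = 0.37·128 + 0.25·28.26 + 0.38·77.83 = 84.0004.
Var(X) = E[X²] − (E[X])² = 84.0004 − 53.7582 = 30.2422.
SD(X) = √30.2422 = 5.49929.

5.499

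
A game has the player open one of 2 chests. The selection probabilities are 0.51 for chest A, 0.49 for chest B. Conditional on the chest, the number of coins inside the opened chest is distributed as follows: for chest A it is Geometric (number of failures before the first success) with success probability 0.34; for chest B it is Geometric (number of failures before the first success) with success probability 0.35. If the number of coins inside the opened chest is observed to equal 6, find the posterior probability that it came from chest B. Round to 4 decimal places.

0.4744

Likelihoods P(X=6 | ·): A: 0.0281023; B: 0.0263966.
Posterior ∝ prior × likelihood. Numerator for B: 0.49·0.0263966 = 0.0129343.
Normalizing constant: 0.51·0.0281023 + 0.49·0.0263966 = 0.0272665.
P(B | observation) = 0.0129343 / 0.0272665 = 0.474367.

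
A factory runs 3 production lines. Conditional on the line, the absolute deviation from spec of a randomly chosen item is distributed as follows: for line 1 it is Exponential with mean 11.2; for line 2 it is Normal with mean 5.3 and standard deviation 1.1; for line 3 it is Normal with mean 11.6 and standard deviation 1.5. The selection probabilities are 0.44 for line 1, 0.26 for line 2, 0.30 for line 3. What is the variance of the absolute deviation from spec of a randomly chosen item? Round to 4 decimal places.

Per component, 1: μ=11.2, E[X²]=250.88; 2: μ=5.3, E[X²]=29.3; 3: μ=11.6, E[X²]=136.81.
E[X] = 0.44·11.2 + 0.26·5.3 + 0.3·11.6 = 9.786.
E[X²] = 0.44·250.88 + 0.26·29.3 + 0.3·136.81 = 159.048.
Var(X) = E[X²] − (E[X])² = 159.048 − 95.7658 = 63.2824.

63.2824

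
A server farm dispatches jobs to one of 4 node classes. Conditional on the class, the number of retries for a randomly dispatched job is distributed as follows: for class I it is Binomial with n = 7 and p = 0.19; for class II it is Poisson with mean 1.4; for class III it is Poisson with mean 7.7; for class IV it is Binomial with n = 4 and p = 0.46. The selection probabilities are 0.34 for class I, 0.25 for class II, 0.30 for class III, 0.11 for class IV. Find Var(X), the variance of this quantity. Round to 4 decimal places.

Per component, I: μ=1.33, E[X²]=2.8462; II: μ=1.4, E[X²]=3.36; III: μ=7.7, E[X²]=66.99; IV: μ=1.84, E[X²]=4.3792.
E[X] = 0.34·1.33 + 0.25·1.4 + 0.3·7.7 + 0.11·1.84 = 3.3146.
E[X²] = 0.34·2.8462 + 0.25·3.36 + 0.3·66.99 + 0.11·4.3792 = 22.3864.
Var(X) = E[X²] − (E[X])² = 22.3864 − 10.9866 = 11.3998.

11.3998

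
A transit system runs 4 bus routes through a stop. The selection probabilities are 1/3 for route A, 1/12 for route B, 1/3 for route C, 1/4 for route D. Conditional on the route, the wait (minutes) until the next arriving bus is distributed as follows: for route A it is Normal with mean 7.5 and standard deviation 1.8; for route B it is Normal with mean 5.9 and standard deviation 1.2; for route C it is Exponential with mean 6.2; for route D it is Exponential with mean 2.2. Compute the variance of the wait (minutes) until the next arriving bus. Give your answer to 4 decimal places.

Per component, A: μ=7.5, E[X²]=59.49; B: μ=5.9, E[X²]=36.25; C: μ=6.2, E[X²]=76.88; D: μ=2.2, E[X²]=9.68.
E[X] = 0.333333·7.5 + 0.0833333·5.9 + 0.333333·6.2 + 0.25·2.2 = 5.60833.
E[X²] = 0.333333·59.49 + 0.0833333·36.25 + 0.333333·76.88 + 0.25·9.68 = 50.8975.
Var(X) = E[X²] − (E[X])² = 50.8975 − 31.4534 = 19.4441.

19.4441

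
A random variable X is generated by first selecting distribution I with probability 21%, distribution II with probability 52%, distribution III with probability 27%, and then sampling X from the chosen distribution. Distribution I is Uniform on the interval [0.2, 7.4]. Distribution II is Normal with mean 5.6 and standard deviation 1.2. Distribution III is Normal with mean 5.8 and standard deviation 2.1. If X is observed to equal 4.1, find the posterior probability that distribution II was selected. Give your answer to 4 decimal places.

0.5448

Likelihoods f(4.1 | ·): I: 0.138889; II: 0.152208; III: 0.136895.
Posterior ∝ prior × likelihood. Numerator for II: 0.52·0.152208 = 0.0791479.
Normalizing constant: 0.21·0.138889 + 0.52·0.152208 + 0.27·0.136895 = 0.145276.
P(II | observation) = 0.0791479 / 0.145276 = 0.54481.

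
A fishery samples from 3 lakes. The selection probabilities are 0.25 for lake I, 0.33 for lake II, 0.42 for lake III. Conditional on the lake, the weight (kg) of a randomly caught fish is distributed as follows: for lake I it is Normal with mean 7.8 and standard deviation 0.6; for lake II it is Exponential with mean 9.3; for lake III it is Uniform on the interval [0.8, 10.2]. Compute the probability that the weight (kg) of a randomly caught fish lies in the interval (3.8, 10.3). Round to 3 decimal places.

Conditional on each lake, P(3.8 < X < 10.3): I: 0.999985; II: 0.334204; III: 0.680851.
By total probability, P(3.8 < X < 10.3) = 0.25·0.999985 + 0.33·0.334204 + 0.42·0.680851 = 0.646241.

0.646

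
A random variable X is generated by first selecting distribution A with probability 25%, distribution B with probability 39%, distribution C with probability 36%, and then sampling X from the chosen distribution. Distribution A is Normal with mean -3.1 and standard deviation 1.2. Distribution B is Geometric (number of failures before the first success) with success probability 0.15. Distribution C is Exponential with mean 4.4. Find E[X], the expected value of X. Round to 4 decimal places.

3.0190

Component means — A: -3.1; B: 5.66667; C: 4.4.
E[X] = 0.25·-3.1 + 0.39·5.66667 + 0.36·4.4 = 3.019.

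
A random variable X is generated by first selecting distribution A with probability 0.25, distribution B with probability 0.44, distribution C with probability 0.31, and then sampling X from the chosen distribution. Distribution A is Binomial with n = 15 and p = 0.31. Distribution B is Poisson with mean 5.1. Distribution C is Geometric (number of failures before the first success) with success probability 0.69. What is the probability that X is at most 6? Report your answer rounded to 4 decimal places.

Conditional on each component, P(X ≤ 6): A: 0.84912; B: 0.74742; C: 0.999725.
By total probability, P(X ≤ 6) = 0.25·0.84912 + 0.44·0.74742 + 0.31·0.999725 = 0.851059.

0.8511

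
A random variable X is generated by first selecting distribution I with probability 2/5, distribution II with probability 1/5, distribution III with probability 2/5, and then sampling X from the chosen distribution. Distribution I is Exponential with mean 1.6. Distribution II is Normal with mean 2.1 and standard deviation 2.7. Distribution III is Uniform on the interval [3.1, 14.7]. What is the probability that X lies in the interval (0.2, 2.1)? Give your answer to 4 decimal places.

0.2972

Conditional on each component, P(0.2 < X < 2.1): I: 0.613351; II: 0.259191; III: 0.
By total probability, P(0.2 < X < 2.1) = 0.4·0.613351 + 0.2·0.259191 + 0.4·0 = 0.297178.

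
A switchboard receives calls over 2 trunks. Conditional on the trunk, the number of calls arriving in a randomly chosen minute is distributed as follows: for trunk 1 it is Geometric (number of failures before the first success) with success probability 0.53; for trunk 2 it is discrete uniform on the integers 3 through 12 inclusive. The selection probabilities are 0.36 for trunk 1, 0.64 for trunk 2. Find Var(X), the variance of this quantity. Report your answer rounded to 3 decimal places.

15.959

Per component, 1: μ=0.886792, E[X²]=2.45959; 2: μ=7.5, E[X²]=64.5.
E[X] = 0.36·0.886792 + 0.64·7.5 = 5.11925.
E[X²] = 0.36·2.45959 + 0.64·64.5 = 42.1655.
Var(X) = E[X²] − (E[X])² = 42.1655 − 26.2067 = 15.9588.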